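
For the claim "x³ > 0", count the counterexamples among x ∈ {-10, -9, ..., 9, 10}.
Counterexamples in [-10, 10]: {-10, -9, -8, -7, -6, -5, -4, -3, -2, -1, 0}.

Counting them gives 11 values.

Answer: 11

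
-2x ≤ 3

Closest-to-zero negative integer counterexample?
Testing negative integers from -1 downward:
x = -1: LHS = -2·(-1) = 2; 2 ≤ 3 — holds
x = -2: LHS = -2·(-2) = 4; 4 ≤ 3 — FAILS  ← closest negative counterexample to 0

Answer: x = -2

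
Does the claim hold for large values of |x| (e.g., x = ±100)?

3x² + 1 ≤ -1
x = 100: LHS = 3·100² + 1 = 30001; 30001 ≤ -1 — FAILS
x = -100: LHS = 3·(-100)² + 1 = 30001; 30001 ≤ -1 — FAILS

Answer: No, fails for both x = 100 and x = -100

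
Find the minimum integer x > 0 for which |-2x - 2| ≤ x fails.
Testing positive integers:
x = 1: LHS = |-2·1 - 2| = |-4| = 4; 4 ≤ 1 — FAILS  ← smallest positive counterexample

Answer: x = 1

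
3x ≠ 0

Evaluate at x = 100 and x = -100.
x = 100: LHS = 3·100 = 300; 300 ≠ 0 — holds
x = -100: LHS = 3·(-100) = -300; -300 ≠ 0 — holds

Answer: Yes, holds for both x = 100 and x = -100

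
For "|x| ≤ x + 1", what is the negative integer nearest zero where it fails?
Testing negative integers from -1 downward:
x = -1: LHS = |-1| = 1, RHS = (-1) + 1 = 0; 1 ≤ 0 — FAILS  ← closest negative counterexample to 0

Answer: x = -1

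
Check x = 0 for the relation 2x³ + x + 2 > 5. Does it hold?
x = 0: LHS = 2·0³ + 0 + 2 = 2; 2 > 5 — FAILS

The relation fails at x = 0, so x = 0 is a counterexample.

Answer: No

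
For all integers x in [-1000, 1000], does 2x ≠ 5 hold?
Track d = LHS − RHS over the integers in [-1000, 1000]. Equality would need d = 0, but d changes sign only between consecutive integers, jumping over 0:
x = 2: LHS = 2·2 = 4; 4 ≠ 5 — holds  (d = -1)
x = 3: LHS = 2·3 = 6; 6 ≠ 5 — holds  (d = 1)
Away from these crossings d keeps a constant sign, and checking every integer in [-1000, 1000] confirms d ≠ 0 throughout. Hence the two sides are never equal, so the relation holds for every integer in [-1000, 1000].

No counterexample exists.

Answer: True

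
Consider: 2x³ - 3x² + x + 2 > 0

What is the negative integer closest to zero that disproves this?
Testing negative integers from -1 downward:
x = -1: LHS = 2·(-1)³ - 3·(-1)² + (-1) + 2 = -4; -4 > 0 — FAILS  ← closest negative counterexample to 0

Answer: x = -1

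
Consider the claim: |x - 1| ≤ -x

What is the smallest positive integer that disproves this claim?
Testing positive integers:
x = 1: LHS = |1 - 1| = |0| = 0; 0 ≤ -1 — FAILS  ← smallest positive counterexample

Answer: x = 1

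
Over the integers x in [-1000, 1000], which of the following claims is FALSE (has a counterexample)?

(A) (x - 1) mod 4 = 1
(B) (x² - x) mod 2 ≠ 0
(A) x = 0: LHS = (0 - 1) mod 4 = (-1) mod 4 = 3; 3 = 1 — FAILS
(B) x = 0: LHS = (0² - 0) mod 2 = 0 mod 2 = 0; 0 ≠ 0 — FAILS

Answer: Both A and B are false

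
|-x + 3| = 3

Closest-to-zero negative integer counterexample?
Testing negative integers from -1 downward:
x = -1: LHS = |-(-1) + 3| = |4| = 4; 4 = 3 — FAILS  ← closest negative counterexample to 0

Answer: x = -1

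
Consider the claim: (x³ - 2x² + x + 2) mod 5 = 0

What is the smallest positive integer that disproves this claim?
Testing positive integers:
x = 1: LHS = (1³ - 2·1² + 1 + 2) mod 5 = 2 mod 5 = 2; 2 = 0 — FAILS  ← smallest positive counterexample

Answer: x = 1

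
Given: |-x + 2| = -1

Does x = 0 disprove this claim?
Substitute x = 0 into the relation:
x = 0: LHS = |-0 + 2| = |2| = 2; 2 = -1 — FAILS

Since the claim fails at x = 0, this value is a counterexample.

Answer: Yes, x = 0 is a counterexample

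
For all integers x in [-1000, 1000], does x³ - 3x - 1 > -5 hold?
The claim fails at x = -3:
x = -3: LHS = (-3)³ - 3·(-3) - 1 = -19; -19 > -5 — FAILS

Because a single integer refutes it, the statement is false.

Answer: False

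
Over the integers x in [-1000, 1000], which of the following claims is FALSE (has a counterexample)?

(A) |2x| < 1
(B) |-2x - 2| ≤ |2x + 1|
(A) x = 1: LHS = |2·1| = |2| = 2; 2 < 1 — FAILS
(B) x = 0: LHS = |-2·0 - 2| = |-2| = 2, RHS = |2·0 + 1| = |1| = 1; 2 ≤ 1 — FAILS

Answer: Both A and B are false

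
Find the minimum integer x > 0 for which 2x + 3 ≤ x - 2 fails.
Testing positive integers:
x = 1: LHS = 2·1 + 3 = 5, RHS = 1 - 2 = -1; 5 ≤ -1 — FAILS  ← smallest positive counterexample

Answer: x = 1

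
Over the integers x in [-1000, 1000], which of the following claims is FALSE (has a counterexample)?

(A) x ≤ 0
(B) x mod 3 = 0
(A) x = 1: 1 ≤ 0 — FAILS
(B) x = 1: LHS = 1 mod 3 = 1; 1 = 0 — FAILS

Answer: Both A and B are false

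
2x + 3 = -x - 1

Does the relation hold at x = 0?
x = 0: LHS = 2·0 + 3 = 3, RHS = -0 - 1 = -1; 3 = -1 — FAILS

The relation fails at x = 0, so x = 0 is a counterexample.

Answer: No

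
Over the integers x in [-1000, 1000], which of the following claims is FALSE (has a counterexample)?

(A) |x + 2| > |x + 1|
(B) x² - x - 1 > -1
(A) x = -2: LHS = |(-2) + 2| = |0| = 0, RHS = |(-2) + 1| = |-1| = 1; 0 > 1 — FAILS
(B) x = 0: LHS = 0² - 0 - 1 = -1; -1 > -1 — FAILS

Answer: Both A and B are false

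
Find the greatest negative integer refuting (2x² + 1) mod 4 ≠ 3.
Testing negative integers from -1 downward:
x = -1: LHS = (2·(-1)² + 1) mod 4 = 3 mod 4 = 3; 3 ≠ 3 — FAILS  ← closest negative counterexample to 0

Answer: x = -1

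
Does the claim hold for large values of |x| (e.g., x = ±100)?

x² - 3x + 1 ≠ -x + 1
x = 100: LHS = 100² - 3·100 + 1 = 9701, RHS = -100 + 1 = -99; 9701 ≠ -99 — holds
x = -100: LHS = (-100)² - 3·(-100) + 1 = 10301, RHS = -(-100) + 1 = 101; 10301 ≠ 101 — holds

Answer: Yes, holds for both x = 100 and x = -100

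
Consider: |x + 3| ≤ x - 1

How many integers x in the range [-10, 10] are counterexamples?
Counterexamples in [-10, 10]: {-10, -9, -8, -7, -6, -5, -4, -3, -2, -1, 0, 1, 2, 3, 4, 5, 6, 7, 8, 9, 10}.

Counting them gives 21 values.

Answer: 21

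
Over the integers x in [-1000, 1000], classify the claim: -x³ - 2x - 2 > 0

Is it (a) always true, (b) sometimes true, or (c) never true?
Holds at x = -1: LHS = -(-1)³ - 2·(-1) - 2 = 1; 1 > 0 — holds
Fails at x = 0: LHS = -0³ - 2·0 - 2 = -2; -2 > 0 — FAILS
It is satisfied by some integers in the range but not all.

Answer: Sometimes true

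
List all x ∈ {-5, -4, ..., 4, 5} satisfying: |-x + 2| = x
Holds for: {1}
Fails for: {-5, -4, -3, -2, -1, 0, 2, 3, 4, 5}

Answer: {1}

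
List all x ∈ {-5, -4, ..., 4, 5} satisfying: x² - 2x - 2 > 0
Holds for: {-5, -4, -3, -2, -1, 3, 4, 5}
Fails for: {0, 1, 2}

Answer: {-5, -4, -3, -2, -1, 3, 4, 5}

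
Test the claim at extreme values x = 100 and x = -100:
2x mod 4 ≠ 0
x = 100: LHS = (2·100) mod 4 = 200 mod 4 = 0; 0 ≠ 0 — FAILS
x = -100: LHS = (2·(-100)) mod 4 = (-200) mod 4 = 0; 0 ≠ 0 — FAILS

Answer: No, fails for both x = 100 and x = -100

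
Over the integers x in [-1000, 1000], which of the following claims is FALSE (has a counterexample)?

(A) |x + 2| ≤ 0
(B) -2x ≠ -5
(A) x = 0: LHS = |0 + 2| = |2| = 2; 2 ≤ 0 — FAILS

(B) Track d = LHS − RHS over the integers in [-1000, 1000]. Equality would need d = 0, but d changes sign only between consecutive integers, jumping over 0:
x = 2: LHS = -2·2 = -4; -4 ≠ -5 — holds  (d = 1)
x = 3: LHS = -2·3 = -6; -6 ≠ -5 — holds  (d = -1)
Away from these crossings d keeps a constant sign, and checking every integer in [-1000, 1000] confirms d ≠ 0 throughout. Hence the two sides are never equal, so the relation holds for every integer in [-1000, 1000].

Only (A) has a counterexample.

Answer: A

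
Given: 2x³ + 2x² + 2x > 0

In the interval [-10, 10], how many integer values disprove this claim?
Counterexamples in [-10, 10]: {-10, -9, -8, -7, -6, -5, -4, -3, -2, -1, 0}.

Counting them gives 11 values.

Answer: 11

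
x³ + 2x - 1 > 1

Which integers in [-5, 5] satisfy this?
Holds for: {1, 2, 3, 4, 5}
Fails for: {-5, -4, -3, -2, -1, 0}

Answer: {1, 2, 3, 4, 5}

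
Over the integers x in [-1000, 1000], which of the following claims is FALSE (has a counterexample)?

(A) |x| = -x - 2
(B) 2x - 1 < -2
(A) x = 0: LHS = |0| = 0, RHS = -0 - 2 = -2; 0 = -2 — FAILS
(B) x = 0: LHS = 2·0 - 1 = -1; -1 < -2 — FAILS

Answer: Both A and B are false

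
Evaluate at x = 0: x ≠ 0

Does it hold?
x = 0: 0 ≠ 0 — FAILS

The relation fails at x = 0, so x = 0 is a counterexample.

Answer: No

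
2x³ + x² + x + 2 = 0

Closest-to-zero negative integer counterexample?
Testing negative integers from -1 downward:
x = -1: LHS = 2·(-1)³ + (-1)² + (-1) + 2 = 0; 0 = 0 — holds
x = -2: LHS = 2·(-2)³ + (-2)² + (-2) + 2 = -12; -12 = 0 — FAILS  ← closest negative counterexample to 0

Answer: x = -2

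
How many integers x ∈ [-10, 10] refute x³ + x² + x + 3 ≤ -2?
Counterexamples in [-10, 10]: {-1, 0, 1, 2, 3, 4, 5, 6, 7, 8, 9, 10}.

Counting them gives 12 values.

Answer: 12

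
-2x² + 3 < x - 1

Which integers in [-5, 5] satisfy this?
Holds for: {-5, -4, -3, -2, 2, 3, 4, 5}
Fails for: {-1, 0, 1}

Answer: {-5, -4, -3, -2, 2, 3, 4, 5}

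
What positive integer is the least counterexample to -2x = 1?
Testing positive integers:
x = 1: LHS = -2·1 = -2; -2 = 1 — FAILS  ← smallest positive counterexample

Answer: x = 1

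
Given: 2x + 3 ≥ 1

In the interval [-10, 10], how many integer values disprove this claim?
Counterexamples in [-10, 10]: {-10, -9, -8, -7, -6, -5, -4, -3, -2}.

Counting them gives 9 values.

Answer: 9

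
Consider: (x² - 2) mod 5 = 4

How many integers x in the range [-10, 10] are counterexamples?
Counterexamples in [-10, 10]: {-10, -8, -7, -5, -3, -2, 0, 2, 3, 5, 7, 8, 10}.

Counting them gives 13 values.

Answer: 13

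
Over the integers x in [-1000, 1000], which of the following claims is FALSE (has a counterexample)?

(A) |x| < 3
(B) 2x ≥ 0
(A) x = 3: LHS = |3| = 3; 3 < 3 — FAILS
(B) x = -1: LHS = 2·(-1) = -2; -2 ≥ 0 — FAILS

Answer: Both A and B are false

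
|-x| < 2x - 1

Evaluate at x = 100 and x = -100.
x = 100: LHS = |-100| = 100, RHS = 2·100 - 1 = 199; 100 < 199 — holds
x = -100: LHS = |-(-100)| = |100| = 100, RHS = 2·(-100) - 1 = -201; 100 < -201 — FAILS

Answer: Partially: holds for x = 100, fails for x = -100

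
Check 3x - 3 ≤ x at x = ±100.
x = 100: LHS = 3·100 - 3 = 297; 297 ≤ 100 — FAILS
x = -100: LHS = 3·(-100) - 3 = -303; -303 ≤ -100 — holds

Answer: Partially: fails for x = 100, holds for x = -100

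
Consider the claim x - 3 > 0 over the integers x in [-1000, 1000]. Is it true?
The claim fails at x = 0:
x = 0: LHS = 0 - 3 = -3; -3 > 0 — FAILS

Because a single integer refutes it, the statement is false.

Answer: False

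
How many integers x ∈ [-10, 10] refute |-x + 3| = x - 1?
Counterexamples in [-10, 10]: {-10, -9, -8, -7, -6, -5, -4, -3, -2, -1, 0, 1, 3, 4, 5, 6, 7, 8, 9, 10}.

Counting them gives 20 values.

Answer: 20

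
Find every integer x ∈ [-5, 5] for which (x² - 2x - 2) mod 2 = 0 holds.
Holds for: {-4, -2, 0, 2, 4}
Fails for: {-5, -3, -1, 1, 3, 5}

Answer: {-4, -2, 0, 2, 4}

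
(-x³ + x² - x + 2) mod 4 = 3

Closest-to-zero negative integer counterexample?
Testing negative integers from -1 downward:
x = -1: LHS = (-(-1)³ + (-1)² - (-1) + 2) mod 4 = 5 mod 4 = 1; 1 = 3 — FAILS  ← closest negative counterexample to 0

Answer: x = -1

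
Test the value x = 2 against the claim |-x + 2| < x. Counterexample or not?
Substitute x = 2 into the relation:
x = 2: LHS = |-2 + 2| = |0| = 0; 0 < 2 — holds

The claim holds here, so x = 2 is not a counterexample. (A counterexample exists elsewhere, e.g. x = 0.)

Answer: No, x = 2 is not a counterexample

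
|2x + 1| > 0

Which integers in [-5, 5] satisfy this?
Over all integers in [-5, 5], LHS − RHS is smallest at x = 0, where it equals 1:
x = 0: LHS = |2·0 + 1| = |1| = 1; 1 > 0 — holds
At the ends of the range:
x = -5: LHS = |2·(-5) + 1| = |-9| = 9; 9 > 0 — holds
x = 5: LHS = |2·5 + 1| = |11| = 11; 11 > 0 — holds
Hence LHS − RHS is never zero or negative, i.e. LHS > RHS throughout, so the relation holds for every integer in [-5, 5].

Answer: All integers in [-5, 5]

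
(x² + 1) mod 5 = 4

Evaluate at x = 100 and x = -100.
x = 100: LHS = (100² + 1) mod 5 = 10001 mod 5 = 1; 1 = 4 — FAILS
x = -100: LHS = ((-100)² + 1) mod 5 = 10001 mod 5 = 1; 1 = 4 — FAILS

Answer: No, fails for both x = 100 and x = -100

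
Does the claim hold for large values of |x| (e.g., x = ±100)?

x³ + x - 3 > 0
x = 100: LHS = 100³ + 100 - 3 = 1000097; 1000097 > 0 — holds
x = -100: LHS = (-100)³ + (-100) - 3 = -1000103; -1000103 > 0 — FAILS

Answer: Partially: holds for x = 100, fails for x = -100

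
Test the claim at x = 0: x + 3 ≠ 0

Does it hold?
x = 0: LHS = 0 + 3 = 3; 3 ≠ 0 — holds

The relation is satisfied at x = 0.

Answer: Yes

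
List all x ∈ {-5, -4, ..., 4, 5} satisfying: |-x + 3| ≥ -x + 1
Over all integers in [-5, 5], LHS − RHS is smallest at x = 0, where it equals 2:
x = 0: LHS = |-0 + 3| = |3| = 3, RHS = -0 + 1 = 1; 3 ≥ 1 — holds
At the ends of the range:
x = -5: LHS = |-(-5) + 3| = |8| = 8, RHS = -(-5) + 1 = 6; 8 ≥ 6 — holds
x = 5: LHS = |-5 + 3| = |-2| = 2, RHS = -5 + 1 = -4; 2 ≥ -4 — holds
Hence LHS − RHS is never negative, i.e. LHS ≥ RHS throughout, so the relation holds for every integer in [-5, 5].

Answer: All integers in [-5, 5]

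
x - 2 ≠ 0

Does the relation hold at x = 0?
x = 0: LHS = 0 - 2 = -2; -2 ≠ 0 — holds

The relation is satisfied at x = 0.

Answer: Yes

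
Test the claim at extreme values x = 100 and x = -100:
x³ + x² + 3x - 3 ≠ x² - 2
x = 100: LHS = 100³ + 100² + 3·100 - 3 = 1010297, RHS = 100² - 2 = 9998; 1010297 ≠ 9998 — holds
x = -100: LHS = (-100)³ + (-100)² + 3·(-100) - 3 = -990303, RHS = (-100)² - 2 = 9998; -990303 ≠ 9998 — holds

Answer: Yes, holds for both x = 100 and x = -100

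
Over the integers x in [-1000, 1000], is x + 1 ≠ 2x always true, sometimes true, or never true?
Holds at x = 0: LHS = 0 + 1 = 1, RHS = 2·0 = 0; 1 ≠ 0 — holds
Fails at x = 1: LHS = 1 + 1 = 2, RHS = 2·1 = 2; 2 ≠ 2 — FAILS
It is satisfied by some integers in the range but not all.

Answer: Sometimes true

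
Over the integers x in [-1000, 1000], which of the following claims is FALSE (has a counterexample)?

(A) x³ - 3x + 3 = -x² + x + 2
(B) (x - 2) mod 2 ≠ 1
(A) x = 0: LHS = 0³ - 3·0 + 3 = 3, RHS = -0² + 0 + 2 = 2; 3 = 2 — FAILS
(B) x = 1: LHS = (1 - 2) mod 2 = (-1) mod 2 = 1; 1 ≠ 1 — FAILS

Answer: Both A and B are false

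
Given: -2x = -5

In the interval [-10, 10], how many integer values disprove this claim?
Counterexamples in [-10, 10]: {-10, -9, -8, -7, -6, -5, -4, -3, -2, -1, 0, 1, 2, 3, 4, 5, 6, 7, 8, 9, 10}.

Counting them gives 21 values.

Answer: 21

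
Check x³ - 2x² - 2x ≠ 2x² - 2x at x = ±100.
x = 100: LHS = 100³ - 2·100² - 2·100 = 979800, RHS = 2·100² - 2·100 = 19800; 979800 ≠ 19800 — holds
x = -100: LHS = (-100)³ - 2·(-100)² - 2·(-100) = -1019800, RHS = 2·(-100)² - 2·(-100) = 20200; -1019800 ≠ 20200 — holds

Answer: Yes, holds for both x = 100 and x = -100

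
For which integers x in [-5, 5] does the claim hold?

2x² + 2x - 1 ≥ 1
Holds for: {-5, -4, -3, -2, 1, 2, 3, 4, 5}
Fails for: {-1, 0}

Answer: {-5, -4, -3, -2, 1, 2, 3, 4, 5}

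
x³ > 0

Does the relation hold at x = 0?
x = 0: LHS = 0³ = 0; 0 > 0 — FAILS

The relation fails at x = 0, so x = 0 is a counterexample.

Answer: No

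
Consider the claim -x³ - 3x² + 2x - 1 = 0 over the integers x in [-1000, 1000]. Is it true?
The claim fails at x = 0:
x = 0: LHS = -0³ - 3·0² + 2·0 - 1 = -1; -1 = 0 — FAILS

Because a single integer refutes it, the statement is false.

Answer: False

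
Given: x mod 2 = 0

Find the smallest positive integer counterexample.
Testing positive integers:
x = 1: LHS = 1 mod 2 = 1; 1 = 0 — FAILS  ← smallest positive counterexample

Answer: x = 1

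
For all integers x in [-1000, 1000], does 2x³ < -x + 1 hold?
The claim fails at x = 1:
x = 1: LHS = 2·1³ = 2, RHS = -1 + 1 = 0; 2 < 0 — FAILS

Because a single integer refutes it, the statement is false.

Answer: False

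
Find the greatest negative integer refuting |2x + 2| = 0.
Testing negative integers from -1 downward:
x = -1: LHS = |2·(-1) + 2| = |0| = 0; 0 = 0 — holds
x = -2: LHS = |2·(-2) + 2| = |-2| = 2; 2 = 0 — FAILS  ← closest negative counterexample to 0

Answer: x = -2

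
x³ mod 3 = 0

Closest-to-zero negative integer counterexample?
Testing negative integers from -1 downward:
x = -1: LHS = ((-1)³) mod 3 = (-1) mod 3 = 2; 2 = 0 — FAILS  ← closest negative counterexample to 0

Answer: x = -1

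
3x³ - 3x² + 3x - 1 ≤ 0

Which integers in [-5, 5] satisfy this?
Holds for: {-5, -4, -3, -2, -1, 0}
Fails for: {1, 2, 3, 4, 5}

Answer: {-5, -4, -3, -2, -1, 0}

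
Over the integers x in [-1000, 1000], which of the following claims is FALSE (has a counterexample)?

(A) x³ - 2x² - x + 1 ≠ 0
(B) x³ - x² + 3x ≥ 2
(A) Track d = LHS − RHS over the integers in [-1000, 1000]. Equality would need d = 0, but d changes sign only between consecutive integers, jumping over 0:
x = -1: LHS = (-1)³ - 2·(-1)² - (-1) + 1 = -1; -1 ≠ 0 — holds  (d = -1)
x = 0: LHS = 0³ - 2·0² - 0 + 1 = 1; 1 ≠ 0 — holds  (d = 1)
x = 0: LHS = 0³ - 2·0² - 0 + 1 = 1; 1 ≠ 0 — holds  (d = 1)
x = 1: LHS = 1³ - 2·1² - 1 + 1 = -1; -1 ≠ 0 — holds  (d = -1)
x = 2: LHS = 2³ - 2·2² - 2 + 1 = -1; -1 ≠ 0 — holds  (d = -1)
x = 3: LHS = 3³ - 2·3² - 3 + 1 = 7; 7 ≠ 0 — holds  (d = 7)
Away from these crossings d keeps a constant sign, and checking every integer in [-1000, 1000] confirms d ≠ 0 throughout. Hence the two sides are never equal, so the relation holds for every integer in [-1000, 1000].

(B) x = 0: LHS = 0³ - 0² + 3·0 = 0; 0 ≥ 2 — FAILS

Only (B) has a counterexample.

Answer: B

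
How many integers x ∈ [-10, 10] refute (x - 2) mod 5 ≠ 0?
Counterexamples in [-10, 10]: {-8, -3, 2, 7}.

Counting them gives 4 values.

Answer: 4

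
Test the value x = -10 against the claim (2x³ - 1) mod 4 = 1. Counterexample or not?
Substitute x = -10 into the relation:
x = -10: LHS = (2·(-10)³ - 1) mod 4 = (-2001) mod 4 = 3; 3 = 1 — FAILS

Since the claim fails at x = -10, this value is a counterexample.

Answer: Yes, x = -10 is a counterexample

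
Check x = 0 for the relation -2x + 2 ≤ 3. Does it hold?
x = 0: LHS = -2·0 + 2 = 2; 2 ≤ 3 — holds

The relation is satisfied at x = 0.

Answer: Yes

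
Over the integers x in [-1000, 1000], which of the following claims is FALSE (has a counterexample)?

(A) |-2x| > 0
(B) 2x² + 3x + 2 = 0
(A) x = 0: LHS = |-2·0| = |0| = 0; 0 > 0 — FAILS
(B) x = 0: LHS = 2·0² + 3·0 + 2 = 2; 2 = 0 — FAILS

Answer: Both A and B are false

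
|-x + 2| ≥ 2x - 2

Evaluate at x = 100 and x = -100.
x = 100: LHS = |-100 + 2| = |-98| = 98, RHS = 2·100 - 2 = 198; 98 ≥ 198 — FAILS
x = -100: LHS = |-(-100) + 2| = |102| = 102, RHS = 2·(-100) - 2 = -202; 102 ≥ -202 — holds

Answer: Partially: fails for x = 100, holds for x = -100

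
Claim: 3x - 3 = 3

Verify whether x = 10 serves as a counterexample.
Substitute x = 10 into the relation:
x = 10: LHS = 3·10 - 3 = 27; 27 = 3 — FAILS

Since the claim fails at x = 10, this value is a counterexample.

Answer: Yes, x = 10 is a counterexample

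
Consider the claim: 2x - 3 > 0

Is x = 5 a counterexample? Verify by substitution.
Substitute x = 5 into the relation:
x = 5: LHS = 2·5 - 3 = 7; 7 > 0 — holds

The claim holds here, so x = 5 is not a counterexample. (A counterexample exists elsewhere, e.g. x = 0.)

Answer: No, x = 5 is not a counterexample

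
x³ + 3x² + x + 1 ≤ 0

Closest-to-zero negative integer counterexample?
Testing negative integers from -1 downward:
x = -1: LHS = (-1)³ + 3·(-1)² + (-1) + 1 = 2; 2 ≤ 0 — FAILS  ← closest negative counterexample to 0

Answer: x = -1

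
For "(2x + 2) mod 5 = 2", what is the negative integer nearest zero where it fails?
Testing negative integers from -1 downward:
x = -1: LHS = (2·(-1) + 2) mod 5 = 0 mod 5 = 0; 0 = 2 — FAILS  ← closest negative counterexample to 0

Answer: x = -1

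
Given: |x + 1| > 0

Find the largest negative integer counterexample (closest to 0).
Testing negative integers from -1 downward:
x = -1: LHS = |(-1) + 1| = |0| = 0; 0 > 0 — FAILS  ← closest negative counterexample to 0

Answer: x = -1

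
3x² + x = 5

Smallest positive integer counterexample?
Testing positive integers:
x = 1: LHS = 3·1² + 1 = 4; 4 = 5 — FAILS  ← smallest positive counterexample

Answer: x = 1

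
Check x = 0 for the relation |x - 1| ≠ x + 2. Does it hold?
x = 0: LHS = |0 - 1| = |-1| = 1, RHS = 0 + 2 = 2; 1 ≠ 2 — holds

The relation is satisfied at x = 0.

Answer: Yes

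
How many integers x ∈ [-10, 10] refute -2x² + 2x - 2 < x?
Over all integers in [-10, 10], LHS − RHS is largest at x = 0, where it equals -2:
x = 0: LHS = -2·0² + 2·0 - 2 = -2; -2 < 0 — holds
At the ends of the range:
x = -10: LHS = -2·(-10)² + 2·(-10) - 2 = -222; -222 < -10 — holds
x = 10: LHS = -2·10² + 2·10 - 2 = -182; -182 < 10 — holds
Hence LHS − RHS is never zero or positive, i.e. LHS < RHS throughout, so the relation holds for every integer in [-10, 10].

No counterexample appears in that range.

Answer: 0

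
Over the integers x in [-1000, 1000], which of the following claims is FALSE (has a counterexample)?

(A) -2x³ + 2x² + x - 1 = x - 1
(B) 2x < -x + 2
(A) x = -1: LHS = -2·(-1)³ + 2·(-1)² + (-1) - 1 = 2, RHS = (-1) - 1 = -2; 2 = -2 — FAILS
(B) x = 1: LHS = 2·1 = 2, RHS = -1 + 2 = 1; 2 < 1 — FAILS

Answer: Both A and B are false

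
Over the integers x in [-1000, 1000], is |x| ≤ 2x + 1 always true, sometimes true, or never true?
Holds at x = 0: LHS = |0| = 0, RHS = 2·0 + 1 = 1; 0 ≤ 1 — holds
Fails at x = -1: LHS = |-1| = 1, RHS = 2·(-1) + 1 = -1; 1 ≤ -1 — FAILS
It is satisfied by some integers in the range but not all.

Answer: Sometimes true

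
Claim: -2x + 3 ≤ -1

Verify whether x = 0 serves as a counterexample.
Substitute x = 0 into the relation:
x = 0: LHS = -2·0 + 3 = 3; 3 ≤ -1 — FAILS

Since the claim fails at x = 0, this value is a counterexample.

Answer: Yes, x = 0 is a counterexample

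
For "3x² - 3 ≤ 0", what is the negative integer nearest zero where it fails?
Testing negative integers from -1 downward:
x = -1: LHS = 3·(-1)² - 3 = 0; 0 ≤ 0 — holds
x = -2: LHS = 3·(-2)² - 3 = 9; 9 ≤ 0 — FAILS  ← closest negative counterexample to 0

Answer: x = -2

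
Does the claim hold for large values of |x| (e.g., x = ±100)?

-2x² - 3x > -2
x = 100: LHS = -2·100² - 3·100 = -20300; -20300 > -2 — FAILS
x = -100: LHS = -2·(-100)² - 3·(-100) = -19700; -19700 > -2 — FAILS

Answer: No, fails for both x = 100 and x = -100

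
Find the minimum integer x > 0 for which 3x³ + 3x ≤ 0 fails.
Testing positive integers:
x = 1: LHS = 3·1³ + 3·1 = 6; 6 ≤ 0 — FAILS  ← smallest positive counterexample

Answer: x = 1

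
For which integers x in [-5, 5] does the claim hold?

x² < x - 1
Over all integers in [-5, 5], LHS − RHS is smallest at x = 0, where it equals 1:
x = 0: LHS = 0² = 0, RHS = 0 - 1 = -1; 0 < -1 — FAILS
At the ends of the range:
x = -5: LHS = (-5)² = 25, RHS = (-5) - 1 = -6; 25 < -6 — FAILS
x = 5: LHS = 5² = 25, RHS = 5 - 1 = 4; 25 < 4 — FAILS
Hence LHS − RHS is never negative, i.e. LHS ≥ RHS throughout, so the claimed relation (<) fails for every integer in [-5, 5].

Answer: None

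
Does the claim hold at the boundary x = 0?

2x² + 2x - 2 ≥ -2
x = 0: LHS = 2·0² + 2·0 - 2 = -2; -2 ≥ -2 — holds

The relation is satisfied at x = 0.

Answer: Yes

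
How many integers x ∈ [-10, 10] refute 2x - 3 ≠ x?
Counterexamples in [-10, 10]: {3}.

Counting them gives 1 values.

Answer: 1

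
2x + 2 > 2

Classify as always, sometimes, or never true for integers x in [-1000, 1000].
Holds at x = 1: LHS = 2·1 + 2 = 4; 4 > 2 — holds
Fails at x = 0: LHS = 2·0 + 2 = 2; 2 > 2 — FAILS
It is satisfied by some integers in the range but not all.

Answer: Sometimes true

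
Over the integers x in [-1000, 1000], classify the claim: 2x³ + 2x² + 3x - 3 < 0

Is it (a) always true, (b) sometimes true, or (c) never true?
Holds at x = 0: LHS = 2·0³ + 2·0² + 3·0 - 3 = -3; -3 < 0 — holds
Fails at x = 1: LHS = 2·1³ + 2·1² + 3·1 - 3 = 4; 4 < 0 — FAILS
It is satisfied by some integers in the range but not all.

Answer: Sometimes true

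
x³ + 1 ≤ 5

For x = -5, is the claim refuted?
Substitute x = -5 into the relation:
x = -5: LHS = (-5)³ + 1 = -124; -124 ≤ 5 — holds

The claim holds here, so x = -5 is not a counterexample. (A counterexample exists elsewhere, e.g. x = 2.)

Answer: No, x = -5 is not a counterexample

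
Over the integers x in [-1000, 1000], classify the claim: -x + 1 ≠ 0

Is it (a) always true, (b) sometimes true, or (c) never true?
Holds at x = 0: LHS = -0 + 1 = 1; 1 ≠ 0 — holds
Fails at x = 1: LHS = -1 + 1 = 0; 0 ≠ 0 — FAILS
It is satisfied by some integers in the range but not all.

Answer: Sometimes true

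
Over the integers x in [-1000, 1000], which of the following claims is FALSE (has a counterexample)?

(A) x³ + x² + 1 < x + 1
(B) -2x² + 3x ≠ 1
(A) x = 0: LHS = 0³ + 0² + 1 = 1, RHS = 0 + 1 = 1; 1 < 1 — FAILS
(B) x = 1: LHS = -2·1² + 3·1 = 1; 1 ≠ 1 — FAILS

Answer: Both A and B are false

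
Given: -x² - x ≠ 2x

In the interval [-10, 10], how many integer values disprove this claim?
Counterexamples in [-10, 10]: {-3, 0}.

Counting them gives 2 values.

Answer: 2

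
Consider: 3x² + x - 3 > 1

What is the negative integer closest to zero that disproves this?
Testing negative integers from -1 downward:
x = -1: LHS = 3·(-1)² + (-1) - 3 = -1; -1 > 1 — FAILS  ← closest negative counterexample to 0

Answer: x = -1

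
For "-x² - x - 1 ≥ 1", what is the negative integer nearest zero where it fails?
Testing negative integers from -1 downward:
x = -1: LHS = -(-1)² - (-1) - 1 = -1; -1 ≥ 1 — FAILS  ← closest negative counterexample to 0

Answer: x = -1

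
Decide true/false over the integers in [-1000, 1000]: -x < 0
The claim fails at x = 0:
x = 0: LHS = -0 = 0; 0 < 0 — FAILS

Because a single integer refutes it, the statement is false.

Answer: False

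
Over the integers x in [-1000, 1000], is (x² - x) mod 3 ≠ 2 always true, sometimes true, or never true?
Holds at x = 0: LHS = (0² - 0) mod 3 = 0 mod 3 = 0; 0 ≠ 2 — holds
Fails at x = -1: LHS = ((-1)² - (-1)) mod 3 = 2 mod 3 = 2; 2 ≠ 2 — FAILS
It is satisfied by some integers in the range but not all.

Answer: Sometimes true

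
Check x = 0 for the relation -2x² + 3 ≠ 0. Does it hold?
x = 0: LHS = -2·0² + 3 = 3; 3 ≠ 0 — holds

The relation is satisfied at x = 0.

Answer: Yes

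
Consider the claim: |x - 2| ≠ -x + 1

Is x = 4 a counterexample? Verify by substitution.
Substitute x = 4 into the relation:
x = 4: LHS = |4 - 2| = |2| = 2, RHS = -4 + 1 = -3; 2 ≠ -3 — holds

The relation holds at x = 4, so it is not a counterexample.

Answer: No, x = 4 is not a counterexample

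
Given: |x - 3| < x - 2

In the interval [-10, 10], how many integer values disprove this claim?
Counterexamples in [-10, 10]: {-10, -9, -8, -7, -6, -5, -4, -3, -2, -1, 0, 1, 2}.

Counting them gives 13 values.

Answer: 13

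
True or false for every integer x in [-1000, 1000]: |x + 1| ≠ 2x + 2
The claim fails at x = -1:
x = -1: LHS = |(-1) + 1| = |0| = 0, RHS = 2·(-1) + 2 = 0; 0 ≠ 0 — FAILS

Because a single integer refutes it, the statement is false.

Answer: False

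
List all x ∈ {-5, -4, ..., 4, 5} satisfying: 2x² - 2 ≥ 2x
Holds for: {-5, -4, -3, -2, -1, 2, 3, 4, 5}
Fails for: {0, 1}

Answer: {-5, -4, -3, -2, -1, 2, 3, 4, 5}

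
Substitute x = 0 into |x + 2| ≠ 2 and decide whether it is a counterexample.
Substitute x = 0 into the relation:
x = 0: LHS = |0 + 2| = |2| = 2; 2 ≠ 2 — FAILS

Since the claim fails at x = 0, this value is a counterexample.

Answer: Yes, x = 0 is a counterexample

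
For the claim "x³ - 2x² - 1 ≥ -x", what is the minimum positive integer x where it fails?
Testing positive integers:
x = 1: LHS = 1³ - 2·1² - 1 = -2; -2 ≥ -1 — FAILS  ← smallest positive counterexample

Answer: x = 1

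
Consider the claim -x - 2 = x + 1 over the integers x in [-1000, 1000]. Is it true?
The claim fails at x = 0:
x = 0: LHS = -0 - 2 = -2, RHS = 0 + 1 = 1; -2 = 1 — FAILS

Because a single integer refutes it, the statement is false.

Answer: False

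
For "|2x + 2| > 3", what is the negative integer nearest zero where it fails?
Testing negative integers from -1 downward:
x = -1: LHS = |2·(-1) + 2| = |0| = 0; 0 > 3 — FAILS  ← closest negative counterexample to 0

Answer: x = -1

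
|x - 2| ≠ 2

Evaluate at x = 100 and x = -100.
x = 100: LHS = |100 - 2| = |98| = 98; 98 ≠ 2 — holds
x = -100: LHS = |(-100) - 2| = |-102| = 102; 102 ≠ 2 — holds

Answer: Yes, holds for both x = 100 and x = -100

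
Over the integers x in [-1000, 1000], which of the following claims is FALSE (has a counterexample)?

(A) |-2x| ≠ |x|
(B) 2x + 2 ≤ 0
(A) x = 0: LHS = |-2·0| = |0| = 0, RHS = |0| = 0; 0 ≠ 0 — FAILS
(B) x = 0: LHS = 2·0 + 2 = 2; 2 ≤ 0 — FAILS

Answer: Both A and B are false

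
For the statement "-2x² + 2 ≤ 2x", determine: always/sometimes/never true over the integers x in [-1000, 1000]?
Holds at x = 1: LHS = -2·1² + 2 = 0, RHS = 2·1 = 2; 0 ≤ 2 — holds
Fails at x = 0: LHS = -2·0² + 2 = 2, RHS = 2·0 = 0; 2 ≤ 0 — FAILS
It is satisfied by some integers in the range but not all.

Answer: Sometimes true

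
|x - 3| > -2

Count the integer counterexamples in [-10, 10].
An absolute value is never negative, so the left side is ≥ 0 for every x, while the right side is -2. Tightest case in [-10, 10] is x = 3:
x = 3: LHS = |3 - 3| = |0| = 0; 0 > -2 — holds
Hence LHS − RHS is never zero or negative, i.e. LHS > RHS throughout, so the relation holds for every integer in [-10, 10].

No counterexample appears in that range.

Answer: 0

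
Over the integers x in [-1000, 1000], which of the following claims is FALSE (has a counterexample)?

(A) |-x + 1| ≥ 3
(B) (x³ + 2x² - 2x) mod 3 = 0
(A) x = 0: LHS = |-0 + 1| = |1| = 1; 1 ≥ 3 — FAILS
(B) x = 1: LHS = (1³ + 2·1² - 2·1) mod 3 = 1 mod 3 = 1; 1 = 0 — FAILS

Answer: Both A and B are false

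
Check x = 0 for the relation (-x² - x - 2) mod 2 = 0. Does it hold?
x = 0: LHS = (-0² - 0 - 2) mod 2 = (-2) mod 2 = 0; 0 = 0 — holds

The relation is satisfied at x = 0.

Answer: Yes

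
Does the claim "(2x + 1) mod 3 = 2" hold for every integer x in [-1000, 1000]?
The claim fails at x = 0:
x = 0: LHS = (2·0 + 1) mod 3 = 1 mod 3 = 1; 1 = 2 — FAILS

Because a single integer refutes it, the statement is false.

Answer: False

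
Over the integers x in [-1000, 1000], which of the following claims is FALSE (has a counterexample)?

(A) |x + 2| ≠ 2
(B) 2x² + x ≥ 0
(A) x = 0: LHS = |0 + 2| = |2| = 2; 2 ≠ 2 — FAILS

(B) Over all integers in [-1000, 1000], LHS − RHS is smallest at x = 0, where it equals 0:
x = 0: LHS = 2·0² + 0 = 0; 0 ≥ 0 — holds
At the ends of the range:
x = -1000: LHS = 2·(-1000)² + (-1000) = 1999000; 1999000 ≥ 0 — holds
x = 1000: LHS = 2·1000² + 1000 = 2001000; 2001000 ≥ 0 — holds
Hence LHS − RHS is never negative, i.e. LHS ≥ RHS throughout, so the relation holds for every integer in [-1000, 1000].

Only (A) has a counterexample.

Answer: A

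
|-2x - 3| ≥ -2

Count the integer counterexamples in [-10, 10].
An absolute value is never negative, so the left side is ≥ 0 for every x, while the right side is -2. Tightest case in [-10, 10] is x = -1:
x = -1: LHS = |-2·(-1) - 3| = |-1| = 1; 1 ≥ -2 — holds
Hence LHS − RHS is never negative, i.e. LHS ≥ RHS throughout, so the relation holds for every integer in [-10, 10].

No counterexample appears in that range.

Answer: 0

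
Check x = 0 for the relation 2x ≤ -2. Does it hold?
x = 0: LHS = 2·0 = 0; 0 ≤ -2 — FAILS

The relation fails at x = 0, so x = 0 is a counterexample.

Answer: No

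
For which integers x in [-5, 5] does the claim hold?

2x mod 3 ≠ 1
Holds for: {-5, -3, -2, 0, 1, 3, 4}
Fails for: {-4, -1, 2, 5}

Answer: {-5, -3, -2, 0, 1, 3, 4}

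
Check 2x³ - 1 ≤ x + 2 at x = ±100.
x = 100: LHS = 2·100³ - 1 = 1999999, RHS = 100 + 2 = 102; 1999999 ≤ 102 — FAILS
x = -100: LHS = 2·(-100)³ - 1 = -2000001, RHS = (-100) + 2 = -98; -2000001 ≤ -98 — holds

Answer: Partially: fails for x = 100, holds for x = -100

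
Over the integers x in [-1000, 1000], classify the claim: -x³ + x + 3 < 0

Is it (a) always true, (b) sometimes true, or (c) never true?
Holds at x = 2: LHS = -2³ + 2 + 3 = -3; -3 < 0 — holds
Fails at x = 0: LHS = -0³ + 0 + 3 = 3; 3 < 0 — FAILS
It is satisfied by some integers in the range but not all.

Answer: Sometimes true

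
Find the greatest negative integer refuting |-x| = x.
Testing negative integers from -1 downward:
x = -1: LHS = |-(-1)| = |1| = 1; 1 = -1 — FAILS  ← closest negative counterexample to 0

Answer: x = -1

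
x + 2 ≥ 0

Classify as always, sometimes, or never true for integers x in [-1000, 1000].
Holds at x = 0: LHS = 0 + 2 = 2; 2 ≥ 0 — holds
Fails at x = -3: LHS = (-3) + 2 = -1; -1 ≥ 0 — FAILS
It is satisfied by some integers in the range but not all.

Answer: Sometimes true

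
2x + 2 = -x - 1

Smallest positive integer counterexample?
Testing positive integers:
x = 1: LHS = 2·1 + 2 = 4, RHS = -1 - 1 = -2; 4 = -2 — FAILS  ← smallest positive counterexample

Answer: x = 1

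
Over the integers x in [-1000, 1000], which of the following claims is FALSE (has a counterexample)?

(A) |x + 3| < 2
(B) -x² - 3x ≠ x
(A) x = 0: LHS = |0 + 3| = |3| = 3; 3 < 2 — FAILS
(B) x = 0: LHS = -0² - 3·0 = 0; 0 ≠ 0 — FAILS

Answer: Both A and B are false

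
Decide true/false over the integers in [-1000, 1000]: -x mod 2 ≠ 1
The claim fails at x = 1:
x = 1: LHS = (-1) mod 2 = 1; 1 ≠ 1 — FAILS

Because a single integer refutes it, the statement is false.

Answer: False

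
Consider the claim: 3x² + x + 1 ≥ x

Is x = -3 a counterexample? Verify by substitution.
Substitute x = -3 into the relation:
x = -3: LHS = 3·(-3)² + (-3) + 1 = 25; 25 ≥ -3 — holds

The relation holds at x = -3, so it is not a counterexample.

Answer: No, x = -3 is not a counterexample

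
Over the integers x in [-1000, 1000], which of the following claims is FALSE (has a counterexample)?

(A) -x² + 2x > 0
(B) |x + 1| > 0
(A) x = 0: LHS = -0² + 2·0 = 0; 0 > 0 — FAILS
(B) x = -1: LHS = |(-1) + 1| = |0| = 0; 0 > 0 — FAILS

Answer: Both A and B are false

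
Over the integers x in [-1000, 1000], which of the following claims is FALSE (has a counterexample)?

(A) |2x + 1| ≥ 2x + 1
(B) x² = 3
(A) Over all integers in [-1000, 1000], LHS − RHS is smallest at x = 0, where it equals 0:
x = 0: LHS = |2·0 + 1| = |1| = 1, RHS = 2·0 + 1 = 1; 1 ≥ 1 — holds
At the ends of the range:
x = -1000: LHS = |2·(-1000) + 1| = |-1999| = 1999, RHS = 2·(-1000) + 1 = -1999; 1999 ≥ -1999 — holds
x = 1000: LHS = |2·1000 + 1| = |2001| = 2001, RHS = 2·1000 + 1 = 2001; 2001 ≥ 2001 — holds
Hence LHS − RHS is never negative, i.e. LHS ≥ RHS throughout, so the relation holds for every integer in [-1000, 1000].

(B) x = 0: LHS = 0² = 0; 0 = 3 — FAILS

Only (B) has a counterexample.

Answer: B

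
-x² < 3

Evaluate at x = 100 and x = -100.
x = 100: LHS = -100² = -10000; -10000 < 3 — holds
x = -100: LHS = -(-100)² = -10000; -10000 < 3 — holds

Answer: Yes, holds for both x = 100 and x = -100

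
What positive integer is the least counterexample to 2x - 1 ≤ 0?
Testing positive integers:
x = 1: LHS = 2·1 - 1 = 1; 1 ≤ 0 — FAILS  ← smallest positive counterexample

Answer: x = 1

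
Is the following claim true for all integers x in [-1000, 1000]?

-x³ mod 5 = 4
The claim fails at x = 0:
x = 0: LHS = (-0³) mod 5 = 0 mod 5 = 0; 0 = 4 — FAILS

Because a single integer refutes it, the statement is false.

Answer: False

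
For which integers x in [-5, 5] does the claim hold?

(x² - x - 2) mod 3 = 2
For a polynomial with integer coefficients, its value mod 3 depends only on x mod 3, so it suffices to check one representative of each residue class, x = 0, 1, 2:
x = 0: LHS = (0² - 0 - 2) mod 3 = (-2) mod 3 = 1; 1 = 2 — FAILS
x = 1: LHS = (1² - 1 - 2) mod 3 = (-2) mod 3 = 1; 1 = 2 — FAILS
x = 2: LHS = (2² - 2 - 2) mod 3 = 0 mod 3 = 0; 0 = 2 — FAILS
The relation fails in every residue class, so the claimed relation (=) fails for every integer in [-5, 5].

Answer: None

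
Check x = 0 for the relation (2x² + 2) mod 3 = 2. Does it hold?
x = 0: LHS = (2·0² + 2) mod 3 = 2 mod 3 = 2; 2 = 2 — holds

The relation is satisfied at x = 0.

Answer: Yes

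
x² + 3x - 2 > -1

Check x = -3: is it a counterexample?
Substitute x = -3 into the relation:
x = -3: LHS = (-3)² + 3·(-3) - 2 = -2; -2 > -1 — FAILS

Since the claim fails at x = -3, this value is a counterexample.

Answer: Yes, x = -3 is a counterexample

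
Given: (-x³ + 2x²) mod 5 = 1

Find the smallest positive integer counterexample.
Testing positive integers:
x = 1: LHS = (-1³ + 2·1²) mod 5 = 1 mod 5 = 1; 1 = 1 — holds
x = 2: LHS = (-2³ + 2·2²) mod 5 = 0 mod 5 = 0; 0 = 1 — FAILS  ← smallest positive counterexample

Answer: x = 2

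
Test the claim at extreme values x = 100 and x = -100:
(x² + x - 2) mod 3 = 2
x = 100: LHS = (100² + 100 - 2) mod 3 = 10098 mod 3 = 0; 0 = 2 — FAILS
x = -100: LHS = ((-100)² + (-100) - 2) mod 3 = 9898 mod 3 = 1; 1 = 2 — FAILS

Answer: No, fails for both x = 100 and x = -100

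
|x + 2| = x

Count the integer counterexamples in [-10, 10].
Counterexamples in [-10, 10]: {-10, -9, -8, -7, -6, -5, -4, -3, -2, -1, 0, 1, 2, 3, 4, 5, 6, 7, 8, 9, 10}.

Counting them gives 21 values.

Answer: 21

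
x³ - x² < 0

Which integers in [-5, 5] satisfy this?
Holds for: {-5, -4, -3, -2, -1}
Fails for: {0, 1, 2, 3, 4, 5}

Answer: {-5, -4, -3, -2, -1}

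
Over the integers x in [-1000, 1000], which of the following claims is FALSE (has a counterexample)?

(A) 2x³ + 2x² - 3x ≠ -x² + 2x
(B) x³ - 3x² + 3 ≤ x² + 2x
(A) x = 0: LHS = 2·0³ + 2·0² - 3·0 = 0, RHS = -0² + 2·0 = 0; 0 ≠ 0 — FAILS
(B) x = 0: LHS = 0³ - 3·0² + 3 = 3, RHS = 0² + 2·0 = 0; 3 ≤ 0 — FAILS

Answer: Both A and B are false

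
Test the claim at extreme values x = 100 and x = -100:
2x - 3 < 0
x = 100: LHS = 2·100 - 3 = 197; 197 < 0 — FAILS
x = -100: LHS = 2·(-100) - 3 = -203; -203 < 0 — holds

Answer: Partially: fails for x = 100, holds for x = -100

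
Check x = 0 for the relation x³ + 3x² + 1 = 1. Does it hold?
x = 0: LHS = 0³ + 3·0² + 1 = 1; 1 = 1 — holds

The relation is satisfied at x = 0.

Answer: Yes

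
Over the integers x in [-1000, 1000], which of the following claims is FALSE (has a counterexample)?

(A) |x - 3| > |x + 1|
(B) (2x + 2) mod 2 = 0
(A) x = 1: LHS = |1 - 3| = |-2| = 2, RHS = |1 + 1| = |2| = 2; 2 > 2 — FAILS

(B) For a polynomial with integer coefficients, its value mod 2 depends only on x mod 2, so it suffices to check one representative of each residue class, x = 0, 1:
x = 0: LHS = (2·0 + 2) mod 2 = 2 mod 2 = 0; 0 = 0 — holds
x = 1: LHS = (2·1 + 2) mod 2 = 4 mod 2 = 0; 0 = 0 — holds
The relation holds in every residue class, so the relation holds for every integer in [-1000, 1000].

Only (A) has a counterexample.

Answer: A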